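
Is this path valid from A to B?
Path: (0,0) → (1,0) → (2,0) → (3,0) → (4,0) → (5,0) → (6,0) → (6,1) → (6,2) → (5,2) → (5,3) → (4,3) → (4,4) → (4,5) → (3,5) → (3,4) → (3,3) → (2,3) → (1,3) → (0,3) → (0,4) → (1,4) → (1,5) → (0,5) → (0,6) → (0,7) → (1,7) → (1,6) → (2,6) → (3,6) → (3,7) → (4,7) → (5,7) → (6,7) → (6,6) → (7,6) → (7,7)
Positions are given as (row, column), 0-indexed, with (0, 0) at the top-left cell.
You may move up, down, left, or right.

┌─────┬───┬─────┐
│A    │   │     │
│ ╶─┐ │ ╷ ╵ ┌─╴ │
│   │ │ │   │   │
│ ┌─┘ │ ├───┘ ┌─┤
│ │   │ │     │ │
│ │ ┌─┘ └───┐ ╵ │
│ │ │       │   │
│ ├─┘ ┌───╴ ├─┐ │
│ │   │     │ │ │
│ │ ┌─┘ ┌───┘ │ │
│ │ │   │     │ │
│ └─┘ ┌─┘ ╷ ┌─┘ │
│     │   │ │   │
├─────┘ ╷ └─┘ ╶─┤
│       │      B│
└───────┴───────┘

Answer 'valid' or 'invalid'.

Checking path validity:
Result: All consecutive moves are passable.

valid

Correct solution:

┌─────┬───┬─────┐
│A    │↱ ↓│↱ → ↓│
│ ╶─┐ │ ╷ ╵ ┌─╴ │
│↓  │ │↑│↳ ↑│↓ ↲│
│ ┌─┘ │ ├───┘ ┌─┤
│↓│   │↑│    ↓│ │
│ │ ┌─┘ └───┐ ╵ │
│↓│ │  ↑ ← ↰│↳ ↓│
│ ├─┘ ┌───╴ ├─┐ │
│↓│   │↱ → ↑│ │↓│
│ │ ┌─┘ ┌───┘ │ │
│↓│ │↱ ↑│     │↓│
│ └─┘ ┌─┘ ╷ ┌─┘ │
│↳ → ↑│   │ │↓ ↲│
├─────┘ ╷ └─┘ ╶─┤
│       │    ↳ B│
└───────┴───────┘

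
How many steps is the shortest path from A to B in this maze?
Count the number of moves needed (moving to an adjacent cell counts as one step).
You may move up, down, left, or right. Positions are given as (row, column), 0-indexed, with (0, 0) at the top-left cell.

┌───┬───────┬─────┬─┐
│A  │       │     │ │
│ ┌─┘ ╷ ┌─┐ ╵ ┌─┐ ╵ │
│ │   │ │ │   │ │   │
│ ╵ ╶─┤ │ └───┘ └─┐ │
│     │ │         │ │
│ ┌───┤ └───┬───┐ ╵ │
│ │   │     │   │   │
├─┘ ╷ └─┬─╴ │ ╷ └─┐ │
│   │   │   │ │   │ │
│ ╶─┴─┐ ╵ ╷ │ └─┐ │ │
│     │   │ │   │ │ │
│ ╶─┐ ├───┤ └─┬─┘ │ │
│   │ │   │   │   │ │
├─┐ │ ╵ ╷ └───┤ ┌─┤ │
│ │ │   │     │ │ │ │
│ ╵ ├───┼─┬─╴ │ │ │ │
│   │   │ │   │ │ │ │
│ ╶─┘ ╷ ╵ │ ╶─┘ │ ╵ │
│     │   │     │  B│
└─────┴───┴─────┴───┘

Using BFS to find shortest path:
Start: (0, 0), End: (9, 9)
Path found:
(0,0) → (1,0) → (2,0) → (2,1) → (1,1) → (1,2) → (0,2) → (0,3) → (0,4) → (0,5) → (1,5) → (1,6) → (0,6) → (0,7) → (0,8) → (1,8) → (1,9) → (2,9) → (3,9) → (4,9) → (5,9) → (6,9) → (7,9) → (8,9) → (9,9)
Number of steps: 24

Solution:

┌───┬───────┬─────┬─┐
│A  │↱ → → ↓│↱ → ↓│ │
│ ┌─┘ ╷ ┌─┐ ╵ ┌─┐ ╵ │
│↓│↱ ↑│ │ │↳ ↑│ │↳ ↓│
│ ╵ ╶─┤ │ └───┘ └─┐ │
│↳ ↑  │ │         │↓│
│ ┌───┤ └───┬───┐ ╵ │
│ │   │     │   │  ↓│
├─┘ ╷ └─┬─╴ │ ╷ └─┐ │
│   │   │   │ │   │↓│
│ ╶─┴─┐ ╵ ╷ │ └─┐ │ │
│     │   │ │   │ │↓│
│ ╶─┐ ├───┤ └─┬─┘ │ │
│   │ │   │   │   │↓│
├─┐ │ ╵ ╷ └───┤ ┌─┤ │
│ │ │   │     │ │ │↓│
│ ╵ ├───┼─┬─╴ │ │ │ │
│   │   │ │   │ │ │↓│
│ ╶─┘ ╷ ╵ │ ╶─┘ │ ╵ │
│     │   │     │  B│
└─────┴───┴─────┴───┘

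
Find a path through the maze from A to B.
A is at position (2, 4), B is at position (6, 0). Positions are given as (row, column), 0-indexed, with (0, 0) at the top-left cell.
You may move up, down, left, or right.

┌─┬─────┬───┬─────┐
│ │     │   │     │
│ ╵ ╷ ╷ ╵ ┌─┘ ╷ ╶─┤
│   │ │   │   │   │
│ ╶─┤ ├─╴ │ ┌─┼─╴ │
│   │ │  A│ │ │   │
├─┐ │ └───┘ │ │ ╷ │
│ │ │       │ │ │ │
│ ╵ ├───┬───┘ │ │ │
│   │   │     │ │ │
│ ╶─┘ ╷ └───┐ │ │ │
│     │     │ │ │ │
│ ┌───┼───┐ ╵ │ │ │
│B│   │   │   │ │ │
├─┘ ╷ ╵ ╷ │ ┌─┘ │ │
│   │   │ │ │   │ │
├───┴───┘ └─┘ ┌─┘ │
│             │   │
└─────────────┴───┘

Finding the shortest path from (2, 4) to (6, 0):
Path length: 14 steps
Directions: up → left → up → left → left → down → left → down → right → down → down → left → down → down

Solution:

┌─┬─────┬───┬─────┐
│ │↓ ← ↰│   │     │
│ ╵ ╷ ╷ ╵ ┌─┘ ╷ ╶─┤
│↓ ↲│ │↑ ↰│   │   │
│ ╶─┤ ├─╴ │ ┌─┼─╴ │
│↳ ↓│ │  A│ │ │   │
├─┐ │ └───┘ │ │ ╷ │
│ │↓│       │ │ │ │
│ ╵ ├───┬───┘ │ │ │
│↓ ↲│   │     │ │ │
│ ╶─┘ ╷ └───┐ │ │ │
│↓    │     │ │ │ │
│ ┌───┼───┐ ╵ │ │ │
│B│   │   │   │ │ │
├─┘ ╷ ╵ ╷ │ ┌─┘ │ │
│   │   │ │ │   │ │
├───┴───┘ └─┘ ┌─┘ │
│             │   │
└─────────────┴───┘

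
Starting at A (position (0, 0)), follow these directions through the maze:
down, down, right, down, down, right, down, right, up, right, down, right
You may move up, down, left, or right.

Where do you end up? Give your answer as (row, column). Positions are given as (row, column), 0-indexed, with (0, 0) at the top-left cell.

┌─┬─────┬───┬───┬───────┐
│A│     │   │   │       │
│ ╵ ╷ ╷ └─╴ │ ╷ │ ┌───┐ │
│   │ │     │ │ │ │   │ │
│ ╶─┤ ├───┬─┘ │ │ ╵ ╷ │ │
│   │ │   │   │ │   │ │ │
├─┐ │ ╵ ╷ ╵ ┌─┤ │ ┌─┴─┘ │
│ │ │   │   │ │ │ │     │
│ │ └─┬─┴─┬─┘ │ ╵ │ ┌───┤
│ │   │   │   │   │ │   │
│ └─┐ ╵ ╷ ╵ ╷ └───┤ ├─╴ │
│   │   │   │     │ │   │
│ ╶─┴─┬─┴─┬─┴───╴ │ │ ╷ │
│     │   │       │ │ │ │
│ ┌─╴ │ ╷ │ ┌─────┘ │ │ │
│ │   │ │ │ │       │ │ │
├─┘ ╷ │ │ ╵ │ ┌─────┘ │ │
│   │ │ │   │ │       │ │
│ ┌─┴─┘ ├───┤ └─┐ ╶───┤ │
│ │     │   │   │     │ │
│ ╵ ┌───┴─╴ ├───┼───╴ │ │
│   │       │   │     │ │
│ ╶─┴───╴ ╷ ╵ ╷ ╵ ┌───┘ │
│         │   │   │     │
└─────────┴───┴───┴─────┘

Following directions step by step:
Start: (0, 0)
  down: (0, 0) → (1, 0)
  down: (1, 0) → (2, 0)
  right: (2, 0) → (2, 1)
  down: (2, 1) → (3, 1)
  down: (3, 1) → (4, 1)
  right: (4, 1) → (4, 2)
  down: (4, 2) → (5, 2)
  right: (5, 2) → (5, 3)
  up: (5, 3) → (4, 3)
  right: (4, 3) → (4, 4)
  down: (4, 4) → (5, 4)
  right: (5, 4) → (5, 5)
Final position: (5, 5)

Path taken:

┌─┬─────┬───┬───┬───────┐
│A│     │   │   │       │
│ ╵ ╷ ╷ └─╴ │ ╷ │ ┌───┐ │
│↓  │ │     │ │ │ │   │ │
│ ╶─┤ ├───┬─┘ │ │ ╵ ╷ │ │
│↳ ↓│ │   │   │ │   │ │ │
├─┐ │ ╵ ╷ ╵ ┌─┤ │ ┌─┴─┘ │
│ │↓│   │   │ │ │ │     │
│ │ └─┬─┴─┬─┘ │ ╵ │ ┌───┤
│ │↳ ↓│↱ ↓│   │   │ │   │
│ └─┐ ╵ ╷ ╵ ╷ └───┤ ├─╴ │
│   │↳ ↑│↳ B│     │ │   │
│ ╶─┴─┬─┴─┬─┴───╴ │ │ ╷ │
│     │   │       │ │ │ │
│ ┌─╴ │ ╷ │ ┌─────┘ │ │ │
│ │   │ │ │ │       │ │ │
├─┘ ╷ │ │ ╵ │ ┌─────┘ │ │
│   │ │ │   │ │       │ │
│ ┌─┴─┘ ├───┤ └─┐ ╶───┤ │
│ │     │   │   │     │ │
│ ╵ ┌───┴─╴ ├───┼───╴ │ │
│   │       │   │     │ │
│ ╶─┴───╴ ╷ ╵ ╷ ╵ ┌───┘ │
│         │   │   │     │
└─────────┴───┴───┴─────┘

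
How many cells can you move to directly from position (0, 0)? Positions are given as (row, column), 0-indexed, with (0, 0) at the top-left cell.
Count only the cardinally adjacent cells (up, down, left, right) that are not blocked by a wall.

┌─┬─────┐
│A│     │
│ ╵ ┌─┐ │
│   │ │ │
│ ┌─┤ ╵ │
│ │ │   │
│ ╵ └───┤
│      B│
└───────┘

Checking passable neighbors of (0, 0):
Neighbors: (1, 0)
Count: 1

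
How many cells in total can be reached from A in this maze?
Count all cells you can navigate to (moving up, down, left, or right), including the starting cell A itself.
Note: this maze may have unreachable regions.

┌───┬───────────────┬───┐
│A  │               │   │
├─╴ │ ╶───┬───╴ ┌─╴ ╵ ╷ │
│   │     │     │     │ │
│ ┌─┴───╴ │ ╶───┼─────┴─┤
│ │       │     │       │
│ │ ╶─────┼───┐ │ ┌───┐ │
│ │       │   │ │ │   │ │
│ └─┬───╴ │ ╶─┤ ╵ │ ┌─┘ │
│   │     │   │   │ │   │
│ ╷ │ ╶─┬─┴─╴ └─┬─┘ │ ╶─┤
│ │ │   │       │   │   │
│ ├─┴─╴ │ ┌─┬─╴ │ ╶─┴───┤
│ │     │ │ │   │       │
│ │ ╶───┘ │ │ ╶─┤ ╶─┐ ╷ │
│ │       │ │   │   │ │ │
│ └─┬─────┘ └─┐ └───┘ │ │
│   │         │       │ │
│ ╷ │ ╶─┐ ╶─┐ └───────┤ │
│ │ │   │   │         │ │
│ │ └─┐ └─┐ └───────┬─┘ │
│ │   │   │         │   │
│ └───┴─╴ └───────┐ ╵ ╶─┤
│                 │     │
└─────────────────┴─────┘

Using BFS/flood-fill to find all reachable cells from A:
Maze size: 12 × 12 = 144 total cells
All cells are reachable — the maze is fully connected.
Reachable cells: 144

Reachable region (· marks reachable cells):

┌───┬───────────────┬───┐
│A ·│· · · · · · · ·│· ·│
├─╴ │ ╶───┬───╴ ┌─╴ ╵ ╷ │
│· ·│· · ·│· · ·│· · ·│·│
│ ┌─┴───╴ │ ╶───┼─────┴─┤
│·│· · · ·│· · ·│· · · ·│
│ │ ╶─────┼───┐ │ ┌───┐ │
│·│· · · ·│· ·│·│·│· ·│·│
│ └─┬───╴ │ ╶─┤ ╵ │ ┌─┘ │
│· ·│· · ·│· ·│· ·│·│· ·│
│ ╷ │ ╶─┬─┴─╴ └─┬─┘ │ ╶─┤
│·│·│· ·│· · · ·│· ·│· ·│
│ ├─┴─╴ │ ┌─┬─╴ │ ╶─┴───┤
│·│· · ·│·│·│· ·│· · · ·│
│ │ ╶───┘ │ │ ╶─┤ ╶─┐ ╷ │
│·│· · · ·│·│· ·│· ·│·│·│
│ └─┬─────┘ └─┐ └───┘ │ │
│· ·│· · · · ·│· · · ·│·│
│ ╷ │ ╶─┐ ╶─┐ └───────┤ │
│·│·│· ·│· ·│· · · · ·│·│
│ │ └─┐ └─┐ └───────┬─┘ │
│·│· ·│· ·│· · · · ·│· ·│
│ └───┴─╴ └───────┐ ╵ ╶─┤
│· · · · · · · · ·│· · ·│
└─────────────────┴─────┘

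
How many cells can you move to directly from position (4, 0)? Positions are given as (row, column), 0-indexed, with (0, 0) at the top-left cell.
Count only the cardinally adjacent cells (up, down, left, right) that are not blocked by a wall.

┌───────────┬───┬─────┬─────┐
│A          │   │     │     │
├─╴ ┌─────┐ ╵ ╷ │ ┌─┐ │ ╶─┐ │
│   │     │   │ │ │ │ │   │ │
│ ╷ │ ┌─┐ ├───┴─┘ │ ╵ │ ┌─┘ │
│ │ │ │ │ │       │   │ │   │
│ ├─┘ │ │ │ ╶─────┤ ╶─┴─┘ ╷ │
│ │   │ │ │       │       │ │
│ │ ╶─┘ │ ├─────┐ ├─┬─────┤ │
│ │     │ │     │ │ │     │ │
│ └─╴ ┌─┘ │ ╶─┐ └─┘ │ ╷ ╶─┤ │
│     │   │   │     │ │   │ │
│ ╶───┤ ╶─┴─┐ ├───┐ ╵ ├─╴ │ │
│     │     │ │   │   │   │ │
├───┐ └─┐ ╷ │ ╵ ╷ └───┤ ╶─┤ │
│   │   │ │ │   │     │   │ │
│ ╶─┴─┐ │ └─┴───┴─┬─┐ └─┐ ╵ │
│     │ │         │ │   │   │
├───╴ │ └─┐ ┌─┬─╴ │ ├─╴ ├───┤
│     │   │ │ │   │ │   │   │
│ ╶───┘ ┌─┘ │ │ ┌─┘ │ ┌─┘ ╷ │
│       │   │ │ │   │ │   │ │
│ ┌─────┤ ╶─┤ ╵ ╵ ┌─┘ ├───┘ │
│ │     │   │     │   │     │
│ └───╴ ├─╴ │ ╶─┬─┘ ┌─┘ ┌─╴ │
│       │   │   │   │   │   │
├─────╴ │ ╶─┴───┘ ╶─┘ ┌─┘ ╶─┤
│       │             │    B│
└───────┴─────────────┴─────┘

Checking passable neighbors of (4, 0):
Neighbors: (3, 0), (5, 0)
Count: 2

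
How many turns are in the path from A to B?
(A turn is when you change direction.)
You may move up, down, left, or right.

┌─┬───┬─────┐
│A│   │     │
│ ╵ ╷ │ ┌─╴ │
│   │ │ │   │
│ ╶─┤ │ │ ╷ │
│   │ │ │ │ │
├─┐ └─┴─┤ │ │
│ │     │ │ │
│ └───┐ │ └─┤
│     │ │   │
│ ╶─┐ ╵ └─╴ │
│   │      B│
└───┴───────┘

Directions: down, down, right, down, right, right, down, down, right, right
Number of turns: 5

Solution:

┌─┬───┬─────┐
│A│   │     │
│ ╵ ╷ │ ┌─╴ │
│↓  │ │ │   │
│ ╶─┤ │ │ ╷ │
│↳ ↓│ │ │ │ │
├─┐ └─┴─┤ │ │
│ │↳ → ↓│ │ │
│ └───┐ │ └─┤
│     │↓│   │
│ ╶─┐ ╵ └─╴ │
│   │  ↳ → B│
└───┴───────┘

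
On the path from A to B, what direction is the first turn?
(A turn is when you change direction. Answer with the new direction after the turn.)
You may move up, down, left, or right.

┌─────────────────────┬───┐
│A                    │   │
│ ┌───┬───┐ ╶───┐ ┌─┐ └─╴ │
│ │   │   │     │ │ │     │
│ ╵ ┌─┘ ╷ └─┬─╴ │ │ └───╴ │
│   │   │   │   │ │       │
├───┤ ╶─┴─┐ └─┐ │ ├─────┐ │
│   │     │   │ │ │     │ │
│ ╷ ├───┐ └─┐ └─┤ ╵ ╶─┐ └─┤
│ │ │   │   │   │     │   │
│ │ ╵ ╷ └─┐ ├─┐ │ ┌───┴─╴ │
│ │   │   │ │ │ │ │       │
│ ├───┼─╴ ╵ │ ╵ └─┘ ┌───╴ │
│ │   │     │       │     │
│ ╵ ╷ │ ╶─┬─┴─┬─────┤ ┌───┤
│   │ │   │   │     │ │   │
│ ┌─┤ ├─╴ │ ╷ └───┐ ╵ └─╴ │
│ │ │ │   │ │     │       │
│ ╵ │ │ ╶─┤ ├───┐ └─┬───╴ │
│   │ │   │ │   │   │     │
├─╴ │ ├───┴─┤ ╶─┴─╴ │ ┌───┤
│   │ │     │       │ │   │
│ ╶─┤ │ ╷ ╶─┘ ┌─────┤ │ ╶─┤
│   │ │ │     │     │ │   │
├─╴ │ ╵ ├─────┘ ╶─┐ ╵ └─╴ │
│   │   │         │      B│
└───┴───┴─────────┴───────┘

Directions: right, right, right, right, right, right, right, right, down, down, down, down, right, up, right, right, down, right, down, down, left, left, down, down, right, right, down, left, left, down, down, down, right, right
First turn direction: down

Solution:

┌─────────────────────┬───┐
│A → → → → → → → ↓    │   │
│ ┌───┬───┐ ╶───┐ ┌─┐ └─╴ │
│ │   │   │     │↓│ │     │
│ ╵ ┌─┘ ╷ └─┬─╴ │ │ └───╴ │
│   │   │   │   │↓│       │
├───┤ ╶─┴─┐ └─┐ │ ├─────┐ │
│   │     │   │ │↓│↱ → ↓│ │
│ ╷ ├───┐ └─┐ └─┤ ╵ ╶─┐ └─┤
│ │ │   │   │   │↳ ↑  │↳ ↓│
│ │ ╵ ╷ └─┐ ├─┐ │ ┌───┴─╴ │
│ │   │   │ │ │ │ │      ↓│
│ ├───┼─╴ ╵ │ ╵ └─┘ ┌───╴ │
│ │   │     │       │↓ ← ↲│
│ ╵ ╷ │ ╶─┬─┴─┬─────┤ ┌───┤
│   │ │   │   │     │↓│   │
│ ┌─┤ ├─╴ │ ╷ └───┐ ╵ └─╴ │
│ │ │ │   │ │     │  ↳ → ↓│
│ ╵ │ │ ╶─┤ ├───┐ └─┬───╴ │
│   │ │   │ │   │   │↓ ← ↲│
├─╴ │ ├───┴─┤ ╶─┴─╴ │ ┌───┤
│   │ │     │       │↓│   │
│ ╶─┤ │ ╷ ╶─┘ ┌─────┤ │ ╶─┤
│   │ │ │     │     │↓│   │
├─╴ │ ╵ ├─────┘ ╶─┐ ╵ └─╴ │
│   │   │         │  ↳ → B│
└───┴───┴─────────┴───────┘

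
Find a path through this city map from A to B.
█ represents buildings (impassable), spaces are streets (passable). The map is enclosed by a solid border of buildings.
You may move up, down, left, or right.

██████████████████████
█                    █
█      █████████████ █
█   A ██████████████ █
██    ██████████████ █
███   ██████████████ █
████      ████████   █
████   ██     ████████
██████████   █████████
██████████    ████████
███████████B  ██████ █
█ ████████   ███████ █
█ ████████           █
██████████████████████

Finding the shortest path from A to B:
Movement: cardinal only
Path length: 14 steps
Directions: down → down → down → right → right → right → right → right → down → right → down → down → right → down

Solution:

██████████████████████
█                    █
█      █████████████ █
█   A ██████████████ █
██  ↓ ██████████████ █
███ ↓ ██████████████ █
████↳→→→→↓████████   █
████   ██↳↓   ████████
██████████↓  █████████
██████████↳↓  ████████
███████████B  ██████ █
█ ████████   ███████ █
█ ████████           █
██████████████████████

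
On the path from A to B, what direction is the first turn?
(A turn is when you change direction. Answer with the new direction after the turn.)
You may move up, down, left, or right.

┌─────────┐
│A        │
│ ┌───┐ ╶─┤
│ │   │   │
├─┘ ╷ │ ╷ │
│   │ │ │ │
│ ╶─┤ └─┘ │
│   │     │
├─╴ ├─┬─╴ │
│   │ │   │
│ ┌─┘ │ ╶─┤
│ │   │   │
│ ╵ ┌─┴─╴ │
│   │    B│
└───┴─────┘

Directions: right, right, right, down, right, down, down, down, left, down, right, down
First turn direction: down

Solution:

┌─────────┐
│A → → ↓  │
│ ┌───┐ ╶─┤
│ │   │↳ ↓│
├─┘ ╷ │ ╷ │
│   │ │ │↓│
│ ╶─┤ └─┘ │
│   │    ↓│
├─╴ ├─┬─╴ │
│   │ │↓ ↲│
│ ┌─┘ │ ╶─┤
│ │   │↳ ↓│
│ ╵ ┌─┴─╴ │
│   │    B│
└───┴─────┘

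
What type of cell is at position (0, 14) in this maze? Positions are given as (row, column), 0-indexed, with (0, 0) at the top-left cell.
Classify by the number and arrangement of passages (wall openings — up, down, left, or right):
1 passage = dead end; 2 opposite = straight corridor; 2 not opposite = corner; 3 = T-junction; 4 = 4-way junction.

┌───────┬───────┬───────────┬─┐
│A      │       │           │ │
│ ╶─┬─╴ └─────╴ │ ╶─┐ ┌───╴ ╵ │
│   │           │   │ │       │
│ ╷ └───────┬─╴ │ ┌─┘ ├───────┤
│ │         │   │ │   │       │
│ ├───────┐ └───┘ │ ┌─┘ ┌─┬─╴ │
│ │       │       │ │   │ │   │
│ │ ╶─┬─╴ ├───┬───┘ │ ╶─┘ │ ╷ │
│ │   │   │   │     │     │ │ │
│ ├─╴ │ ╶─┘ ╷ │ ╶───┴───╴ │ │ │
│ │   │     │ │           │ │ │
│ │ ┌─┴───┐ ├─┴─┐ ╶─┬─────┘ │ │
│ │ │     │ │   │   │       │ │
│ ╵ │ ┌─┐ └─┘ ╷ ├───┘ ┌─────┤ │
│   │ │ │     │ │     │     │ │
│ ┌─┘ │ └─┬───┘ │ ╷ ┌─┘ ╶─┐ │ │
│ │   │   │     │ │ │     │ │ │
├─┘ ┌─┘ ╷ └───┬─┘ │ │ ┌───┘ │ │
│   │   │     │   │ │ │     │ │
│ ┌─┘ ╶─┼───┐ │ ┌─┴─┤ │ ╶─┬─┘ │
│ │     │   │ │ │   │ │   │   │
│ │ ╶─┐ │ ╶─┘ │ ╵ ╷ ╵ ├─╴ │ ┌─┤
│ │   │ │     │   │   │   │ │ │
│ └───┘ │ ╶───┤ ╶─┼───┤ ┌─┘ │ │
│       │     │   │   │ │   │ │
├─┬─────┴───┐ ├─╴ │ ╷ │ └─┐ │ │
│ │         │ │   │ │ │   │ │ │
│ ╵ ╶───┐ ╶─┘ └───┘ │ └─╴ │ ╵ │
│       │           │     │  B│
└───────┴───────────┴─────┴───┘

Checking cell at (0, 14):
Number of passages: 1
Cell type: dead end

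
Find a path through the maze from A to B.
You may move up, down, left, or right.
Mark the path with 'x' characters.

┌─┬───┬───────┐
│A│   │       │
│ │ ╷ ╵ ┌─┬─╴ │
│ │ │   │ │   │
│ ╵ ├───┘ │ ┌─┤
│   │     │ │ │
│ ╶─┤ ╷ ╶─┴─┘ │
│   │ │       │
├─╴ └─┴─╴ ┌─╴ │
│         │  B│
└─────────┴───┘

Finding the shortest path through the maze:
Path length: 12 steps
Directions: down → down → down → right → down → right → right → right → up → right → right → down

Solution:

┌─┬───┬───────┐
│A│   │       │
│ │ ╷ ╵ ┌─┬─╴ │
│x│ │   │ │   │
│ ╵ ├───┘ │ ┌─┤
│x  │     │ │ │
│ ╶─┤ ╷ ╶─┴─┘ │
│x x│ │  x x x│
├─╴ └─┴─╴ ┌─╴ │
│  x x x x│  B│
└─────────┴───┘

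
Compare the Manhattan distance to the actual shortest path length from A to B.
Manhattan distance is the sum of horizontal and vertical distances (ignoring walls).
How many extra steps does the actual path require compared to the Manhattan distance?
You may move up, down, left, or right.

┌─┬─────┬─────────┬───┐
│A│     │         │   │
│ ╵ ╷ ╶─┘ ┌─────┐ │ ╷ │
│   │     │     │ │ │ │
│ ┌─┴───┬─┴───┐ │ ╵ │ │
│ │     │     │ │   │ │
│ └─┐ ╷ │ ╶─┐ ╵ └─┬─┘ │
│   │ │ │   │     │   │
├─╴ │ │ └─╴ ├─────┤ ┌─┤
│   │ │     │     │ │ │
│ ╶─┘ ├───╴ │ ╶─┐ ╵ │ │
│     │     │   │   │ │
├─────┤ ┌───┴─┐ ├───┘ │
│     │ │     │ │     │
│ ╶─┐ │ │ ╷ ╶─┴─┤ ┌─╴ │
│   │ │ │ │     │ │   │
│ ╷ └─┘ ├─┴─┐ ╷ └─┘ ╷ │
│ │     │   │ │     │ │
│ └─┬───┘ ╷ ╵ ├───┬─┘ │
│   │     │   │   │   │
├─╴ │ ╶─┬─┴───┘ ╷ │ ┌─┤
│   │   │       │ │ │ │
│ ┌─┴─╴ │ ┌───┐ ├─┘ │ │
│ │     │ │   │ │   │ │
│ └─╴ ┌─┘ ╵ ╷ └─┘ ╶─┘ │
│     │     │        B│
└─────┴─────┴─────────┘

Manhattan distance: |12 - 0| + |10 - 0| = 22
Actual path length: 64
Extra steps: 64 - 22 = 42

Solution:

┌─┬─────┬─────────┬───┐
│A│     │         │   │
│ ╵ ╷ ╶─┘ ┌─────┐ │ ╷ │
│↓  │     │     │ │ │ │
│ ┌─┴───┬─┴───┐ │ ╵ │ │
│↓│  ↱ ↓│     │ │   │ │
│ └─┐ ╷ │ ╶─┐ ╵ └─┬─┘ │
│↳ ↓│↑│↓│   │     │   │
├─╴ │ │ └─╴ ├─────┤ ┌─┤
│↓ ↲│↑│↳ → ↓│     │ │ │
│ ╶─┘ ├───╴ │ ╶─┐ ╵ │ │
│↳ → ↑│↓ ← ↲│   │   │ │
├─────┤ ┌───┴─┐ ├───┘ │
│     │↓│     │ │     │
│ ╶─┐ │ │ ╷ ╶─┴─┤ ┌─╴ │
│↓ ↰│ │↓│ │  ↱ ↓│ │↱ ↓│
│ ╷ └─┘ ├─┴─┐ ╷ └─┘ ╷ │
│↓│↑ ← ↲│↱ ↓│↑│↳ → ↑│↓│
│ └─┬───┘ ╷ ╵ ├───┬─┘ │
│↳ ↓│↱ → ↑│↳ ↑│   │↓ ↲│
├─╴ │ ╶─┬─┴───┘ ╷ │ ┌─┤
│↓ ↲│↑ ↰│       │ │↓│ │
│ ┌─┴─╴ │ ┌───┐ ├─┘ │ │
│↓│  ↱ ↑│ │   │ │↓ ↲│ │
│ └─╴ ┌─┘ ╵ ╷ └─┘ ╶─┘ │
│↳ → ↑│     │    ↳ → B│
└─────┴─────┴─────────┘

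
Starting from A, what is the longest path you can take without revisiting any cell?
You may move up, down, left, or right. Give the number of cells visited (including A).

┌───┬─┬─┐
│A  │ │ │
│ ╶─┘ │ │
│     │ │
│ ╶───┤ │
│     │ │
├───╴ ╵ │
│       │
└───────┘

Finding longest simple path using DFS:
Start: (0, 0)
Longest path visits 10 cells
Path: A → down → down → right → right → down → right → up → up → up

Solution:

┌───┬─┬─┐
│A  │ │B│
│ ╶─┘ │ │
│↓    │↑│
│ ╶───┤ │
│↳ → ↓│↑│
├───╴ ╵ │
│    ↳ ↑│
└───────┘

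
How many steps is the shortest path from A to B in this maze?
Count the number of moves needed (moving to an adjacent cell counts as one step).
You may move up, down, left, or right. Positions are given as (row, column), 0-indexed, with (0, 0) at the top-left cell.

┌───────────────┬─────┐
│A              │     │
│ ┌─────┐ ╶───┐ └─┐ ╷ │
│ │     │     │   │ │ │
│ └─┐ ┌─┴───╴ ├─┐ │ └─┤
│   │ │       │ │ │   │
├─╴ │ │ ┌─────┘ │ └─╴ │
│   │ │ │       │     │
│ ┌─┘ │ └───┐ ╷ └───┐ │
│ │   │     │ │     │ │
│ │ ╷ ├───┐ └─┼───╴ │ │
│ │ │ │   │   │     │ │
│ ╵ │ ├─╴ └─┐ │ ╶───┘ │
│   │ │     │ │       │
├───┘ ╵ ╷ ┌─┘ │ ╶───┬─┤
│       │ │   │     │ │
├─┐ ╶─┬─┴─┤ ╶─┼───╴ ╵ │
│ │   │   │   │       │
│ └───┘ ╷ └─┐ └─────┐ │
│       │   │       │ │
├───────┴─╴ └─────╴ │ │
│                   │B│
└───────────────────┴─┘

Using BFS to find shortest path:
Start: (0, 0), End: (10, 10)
Path found:
(0,0) → (0,1) → (0,2) → (0,3) → (0,4) → (0,5) → (0,6) → (0,7) → (1,7) → (1,8) → (2,8) → (3,8) → (3,9) → (3,10) → (4,10) → (5,10) → (6,10) → (6,9) → (6,8) → (6,7) → (7,7) → (7,8) → (7,9) → (8,9) → (8,10) → (9,10) → (10,10)
Number of steps: 26

Solution:

┌───────────────┬─────┐
│A → → → → → → ↓│     │
│ ┌─────┐ ╶───┐ └─┐ ╷ │
│ │     │     │↳ ↓│ │ │
│ └─┐ ┌─┴───╴ ├─┐ │ └─┤
│   │ │       │ │↓│   │
├─╴ │ │ ┌─────┘ │ └─╴ │
│   │ │ │       │↳ → ↓│
│ ┌─┘ │ └───┐ ╷ └───┐ │
│ │   │     │ │     │↓│
│ │ ╷ ├───┐ └─┼───╴ │ │
│ │ │ │   │   │     │↓│
│ ╵ │ ├─╴ └─┐ │ ╶───┘ │
│   │ │     │ │↓ ← ← ↲│
├───┘ ╵ ╷ ┌─┘ │ ╶───┬─┤
│       │ │   │↳ → ↓│ │
├─┐ ╶─┬─┴─┤ ╶─┼───╴ ╵ │
│ │   │   │   │    ↳ ↓│
│ └───┘ ╷ └─┐ └─────┐ │
│       │   │       │↓│
├───────┴─╴ └─────╴ │ │
│                   │B│
└───────────────────┴─┘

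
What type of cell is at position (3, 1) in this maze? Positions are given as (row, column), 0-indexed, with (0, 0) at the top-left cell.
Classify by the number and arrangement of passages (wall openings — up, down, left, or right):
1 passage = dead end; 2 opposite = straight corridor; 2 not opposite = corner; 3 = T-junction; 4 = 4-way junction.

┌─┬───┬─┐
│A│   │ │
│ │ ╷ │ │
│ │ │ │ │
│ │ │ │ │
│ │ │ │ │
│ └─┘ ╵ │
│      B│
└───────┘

Checking cell at (3, 1):
Number of passages: 2
Cell type: straight corridor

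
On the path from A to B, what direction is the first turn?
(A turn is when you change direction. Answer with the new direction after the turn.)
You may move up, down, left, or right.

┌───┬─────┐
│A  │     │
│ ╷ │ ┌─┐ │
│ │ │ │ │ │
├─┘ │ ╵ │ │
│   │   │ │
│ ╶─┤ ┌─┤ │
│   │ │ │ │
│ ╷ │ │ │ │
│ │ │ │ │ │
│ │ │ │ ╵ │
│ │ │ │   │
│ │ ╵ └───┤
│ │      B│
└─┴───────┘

Directions: right, down, down, left, down, right, down, down, down, right, right, right
First turn direction: down

Solution:

┌───┬─────┐
│A ↓│     │
│ ╷ │ ┌─┐ │
│ │↓│ │ │ │
├─┘ │ ╵ │ │
│↓ ↲│   │ │
│ ╶─┤ ┌─┤ │
│↳ ↓│ │ │ │
│ ╷ │ │ │ │
│ │↓│ │ │ │
│ │ │ │ ╵ │
│ │↓│ │   │
│ │ ╵ └───┤
│ │↳ → → B│
└─┴───────┘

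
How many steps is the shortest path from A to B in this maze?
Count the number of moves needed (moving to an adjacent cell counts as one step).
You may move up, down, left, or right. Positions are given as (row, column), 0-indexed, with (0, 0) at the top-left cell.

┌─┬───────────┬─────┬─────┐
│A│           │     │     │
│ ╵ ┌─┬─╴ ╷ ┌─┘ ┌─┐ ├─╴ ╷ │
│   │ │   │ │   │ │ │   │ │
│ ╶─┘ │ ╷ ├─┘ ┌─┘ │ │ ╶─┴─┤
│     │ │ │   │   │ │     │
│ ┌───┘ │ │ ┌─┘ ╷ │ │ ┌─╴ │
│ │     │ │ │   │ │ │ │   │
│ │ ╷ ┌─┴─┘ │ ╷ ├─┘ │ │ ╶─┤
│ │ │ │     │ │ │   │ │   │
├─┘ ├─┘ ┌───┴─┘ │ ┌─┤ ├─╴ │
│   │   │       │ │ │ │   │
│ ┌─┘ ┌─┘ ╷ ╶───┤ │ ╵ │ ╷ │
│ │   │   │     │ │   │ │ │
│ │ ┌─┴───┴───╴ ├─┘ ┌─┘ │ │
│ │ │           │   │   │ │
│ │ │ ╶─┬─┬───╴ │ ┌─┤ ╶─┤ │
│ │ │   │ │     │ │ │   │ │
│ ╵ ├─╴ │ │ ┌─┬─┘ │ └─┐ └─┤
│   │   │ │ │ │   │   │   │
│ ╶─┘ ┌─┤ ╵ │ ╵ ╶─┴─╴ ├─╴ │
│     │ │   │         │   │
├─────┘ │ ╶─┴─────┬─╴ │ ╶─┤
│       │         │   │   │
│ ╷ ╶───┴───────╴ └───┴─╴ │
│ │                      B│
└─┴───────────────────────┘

Using BFS to find shortest path:
Start: (0, 0), End: (12, 12)
Path found:
(0,0) → (1,0) → (1,1) → (0,1) → (0,2) → (0,3) → (0,4) → (1,4) → (1,3) → (2,3) → (3,3) → (3,2) → (3,1) → (4,1) → (5,1) → (5,0) → (6,0) → (7,0) → (8,0) → (9,0) → (10,0) → (10,1) → (10,2) → (9,2) → (9,3) → (8,3) → (8,2) → (7,2) → (7,3) → (7,4) → (7,5) → (7,6) → (7,7) → (8,7) → (8,6) → (8,5) → (9,5) → (10,5) → (10,4) → (11,4) → (11,5) → (11,6) → (11,7) → (11,8) → (12,8) → (12,9) → (12,10) → (12,11) → (12,12)
Number of steps: 48

Solution:

┌─┬───────────┬─────┬─────┐
│A│↱ → → ↓    │     │     │
│ ╵ ┌─┬─╴ ╷ ┌─┘ ┌─┐ ├─╴ ╷ │
│↳ ↑│ │↓ ↲│ │   │ │ │   │ │
│ ╶─┘ │ ╷ ├─┘ ┌─┘ │ │ ╶─┴─┤
│     │↓│ │   │   │ │     │
│ ┌───┘ │ │ ┌─┘ ╷ │ │ ┌─╴ │
│ │↓ ← ↲│ │ │   │ │ │ │   │
│ │ ╷ ┌─┴─┘ │ ╷ ├─┘ │ │ ╶─┤
│ │↓│ │     │ │ │   │ │   │
├─┘ ├─┘ ┌───┴─┘ │ ┌─┤ ├─╴ │
│↓ ↲│   │       │ │ │ │   │
│ ┌─┘ ┌─┘ ╷ ╶───┤ │ ╵ │ ╷ │
│↓│   │   │     │ │   │ │ │
│ │ ┌─┴───┴───╴ ├─┘ ┌─┘ │ │
│↓│ │↱ → → → → ↓│   │   │ │
│ │ │ ╶─┬─┬───╴ │ ┌─┤ ╶─┤ │
│↓│ │↑ ↰│ │↓ ← ↲│ │ │   │ │
│ ╵ ├─╴ │ │ ┌─┬─┘ │ └─┐ └─┤
│↓  │↱ ↑│ │↓│ │   │   │   │
│ ╶─┘ ┌─┤ ╵ │ ╵ ╶─┴─╴ ├─╴ │
│↳ → ↑│ │↓ ↲│         │   │
├─────┘ │ ╶─┴─────┬─╴ │ ╶─┤
│       │↳ → → → ↓│   │   │
│ ╷ ╶───┴───────╴ └───┴─╴ │
│ │              ↳ → → → B│
└─┴───────────────────────┘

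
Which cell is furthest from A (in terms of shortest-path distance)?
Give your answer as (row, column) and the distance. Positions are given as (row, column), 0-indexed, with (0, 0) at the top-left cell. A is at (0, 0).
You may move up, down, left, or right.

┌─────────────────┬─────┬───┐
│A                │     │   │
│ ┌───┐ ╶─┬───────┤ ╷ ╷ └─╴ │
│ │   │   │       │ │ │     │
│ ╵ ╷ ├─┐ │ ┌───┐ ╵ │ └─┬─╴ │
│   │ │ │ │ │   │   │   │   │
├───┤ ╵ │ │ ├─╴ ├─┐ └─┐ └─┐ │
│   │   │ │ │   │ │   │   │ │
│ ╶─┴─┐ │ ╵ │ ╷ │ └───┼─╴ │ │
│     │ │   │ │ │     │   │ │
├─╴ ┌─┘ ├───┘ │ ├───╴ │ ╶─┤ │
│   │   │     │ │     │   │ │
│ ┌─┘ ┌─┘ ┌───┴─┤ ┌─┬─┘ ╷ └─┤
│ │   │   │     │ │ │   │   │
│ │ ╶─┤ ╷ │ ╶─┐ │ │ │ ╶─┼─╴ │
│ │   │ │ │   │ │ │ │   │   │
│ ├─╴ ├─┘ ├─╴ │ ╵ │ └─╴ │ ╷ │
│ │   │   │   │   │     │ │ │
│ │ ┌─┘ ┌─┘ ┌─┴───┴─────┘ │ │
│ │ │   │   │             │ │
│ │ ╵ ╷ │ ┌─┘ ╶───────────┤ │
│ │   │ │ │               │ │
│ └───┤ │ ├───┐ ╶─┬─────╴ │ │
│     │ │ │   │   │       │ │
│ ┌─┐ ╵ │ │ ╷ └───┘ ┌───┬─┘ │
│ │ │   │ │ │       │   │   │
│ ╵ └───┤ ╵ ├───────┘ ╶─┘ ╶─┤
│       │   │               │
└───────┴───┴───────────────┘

Computing BFS distances from A to all cells:
Furthest cell: (3, 8)
Distance: 85 steps

Path from A to the furthest cell:

┌─────────────────┬─────┬───┐
│A → → ↓          │↱ ↓  │   │
│ ┌───┐ ╶─┬───────┤ ╷ ╷ └─╴ │
│ │   │↳ ↓│↱ → → ↓│↑│↓│     │
│ ╵ ╷ ├─┐ │ ┌───┐ ╵ │ └─┬─╴ │
│   │ │ │↓│↑│   │↳ ↑│↳ ↓│   │
├───┤ ╵ │ │ ├─╴ ├─┐ └─┐ └─┐ │
│   │   │↓│↑│   │B│   │↳ ↓│ │
│ ╶─┴─┐ │ ╵ │ ╷ │ └───┼─╴ │ │
│     │ │↳ ↑│ │ │↑ ← ↰│↓ ↲│ │
├─╴ ┌─┘ ├───┘ │ ├───╴ │ ╶─┤ │
│   │   │     │ │↱ → ↑│↳ ↓│ │
│ ┌─┘ ┌─┘ ┌───┴─┤ ┌─┬─┘ ╷ └─┤
│ │   │   │↱ → ↓│↑│ │   │↳ ↓│
│ │ ╶─┤ ╷ │ ╶─┐ │ │ │ ╶─┼─╴ │
│ │   │ │ │↑ ↰│↓│↑│ │   │↓ ↲│
│ ├─╴ ├─┘ ├─╴ │ ╵ │ └─╴ │ ╷ │
│ │   │   │↱ ↑│↳ ↑│     │↓│ │
│ │ ┌─┘ ┌─┘ ┌─┴───┴─────┘ │ │
│ │ │   │↱ ↑│↓ ← ← ← ← ← ↲│ │
│ │ ╵ ╷ │ ┌─┘ ╶───────────┤ │
│ │   │ │↑│  ↳ → → → → → ↓│ │
│ └───┤ │ ├───┐ ╶─┬─────╴ │ │
│     │ │↑│↓ ↰│   │↓ ← ← ↲│ │
│ ┌─┐ ╵ │ │ ╷ └───┘ ┌───┬─┘ │
│ │ │   │↑│↓│↑ ← ← ↲│   │   │
│ ╵ └───┤ ╵ ├───────┘ ╶─┘ ╶─┤
│       │↑ ↲│               │
└───────┴───┴───────────────┘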